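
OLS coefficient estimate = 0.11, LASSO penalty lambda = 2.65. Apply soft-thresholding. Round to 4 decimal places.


|beta_OLS| = 0.11.
lambda = 2.65.
Since |beta| <= lambda, the coefficient is set to 0.
Result = 0.0000.

0.0000


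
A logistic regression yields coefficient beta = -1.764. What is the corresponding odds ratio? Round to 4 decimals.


Odds ratio = exp(beta) = exp(-1.764).
= 0.1714.

0.1714


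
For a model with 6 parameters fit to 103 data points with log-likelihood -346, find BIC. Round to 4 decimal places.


ln(103) = 4.634729.
k * ln(n) = 6 * 4.634729 = 27.808374.
-2L = 692.
BIC = 27.808374 + 692 = 719.808374, which rounds to 719.8084.

719.8084


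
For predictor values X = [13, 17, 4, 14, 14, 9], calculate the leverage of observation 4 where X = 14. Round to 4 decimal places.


Compute xbar = 11.8333 with n = 6 observations.
SXX = 106.8333.
Leverage = 1/6 + (14 - 11.8333)^2/106.8333 = 0.2106.

0.2106


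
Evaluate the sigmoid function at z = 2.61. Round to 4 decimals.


First, exp(-2.6100) = 0.0735.
Then sigma(z) = 1/(1 + 0.0735) = 0.9315.

0.9315


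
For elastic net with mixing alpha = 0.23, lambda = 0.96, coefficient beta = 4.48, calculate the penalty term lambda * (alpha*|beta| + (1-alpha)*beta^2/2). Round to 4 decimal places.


alpha * |beta| = 0.23 * 4.48 = 1.0304.
(1-alpha) * beta^2/2 = 0.77 * 20.0704/2 = 7.7271.
Total = 0.96 * (1.0304 + 7.7271) = 8.4072.

8.4072


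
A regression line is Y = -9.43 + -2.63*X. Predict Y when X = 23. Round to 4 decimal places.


Plug X = 23 into Y = -9.43 + -2.63*X:
Y = -9.43 + -60.4900 = -69.9200.

-69.9200


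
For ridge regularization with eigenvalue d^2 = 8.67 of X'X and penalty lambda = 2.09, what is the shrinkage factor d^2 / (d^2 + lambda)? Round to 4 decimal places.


Denominator = d^2 + lambda = 8.67 + 2.09 = 10.7600.
Shrinkage = 8.67 / 10.7600 = 0.8058.

0.8058


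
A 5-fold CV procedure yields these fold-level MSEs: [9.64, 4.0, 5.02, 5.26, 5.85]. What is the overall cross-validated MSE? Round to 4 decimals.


Total MSE across folds = 29.7700.
CV-MSE = 29.7700/5 = 5.9540.

5.9540


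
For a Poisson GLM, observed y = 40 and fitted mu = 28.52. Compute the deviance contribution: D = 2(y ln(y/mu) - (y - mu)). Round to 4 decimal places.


First: ln(40/28.52) = 0.338274.
Then: 40 * 0.338274 = 13.530960.
y - mu = 40 - 28.52 = 11.48.
D = 2(13.530960 - 11.48) = 4.101920, which rounds to 4.1019.

4.1019


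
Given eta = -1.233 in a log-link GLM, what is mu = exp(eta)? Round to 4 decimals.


mu = exp(eta) = exp(-1.233).
= 0.2914.

0.2914


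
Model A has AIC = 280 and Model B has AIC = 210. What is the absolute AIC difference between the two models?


Compute |280 - 210| = 70.
Model B has the smaller AIC.

70


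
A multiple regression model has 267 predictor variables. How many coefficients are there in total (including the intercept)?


Each predictor gets one coefficient, plus one intercept.
Total parameters = 267 + 1 = 268.

268


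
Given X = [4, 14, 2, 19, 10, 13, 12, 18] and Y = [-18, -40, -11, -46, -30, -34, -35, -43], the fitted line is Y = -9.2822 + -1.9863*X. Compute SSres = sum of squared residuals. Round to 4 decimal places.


For each point, residual = actual - predicted.
Residuals: [-0.7726, -2.9096, 2.2548, 1.0219, -0.8548, 1.1041, -1.8822, 2.0356].
Sum of squared residuals = 24.8271.

24.8271


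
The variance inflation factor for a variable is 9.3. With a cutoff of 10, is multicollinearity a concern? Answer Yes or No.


Compare VIF = 9.3 to the threshold of 10.
9.3 < 10, so the answer is No.

No


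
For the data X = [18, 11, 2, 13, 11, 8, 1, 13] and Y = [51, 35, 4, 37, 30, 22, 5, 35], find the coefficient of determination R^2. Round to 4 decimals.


The fitted line is Y = 0.3887 + 2.8038*X.
SSres = 27.0717, SStot = 1849.8750.
R^2 = 1 - SSres/SStot = 0.9854.

0.9854


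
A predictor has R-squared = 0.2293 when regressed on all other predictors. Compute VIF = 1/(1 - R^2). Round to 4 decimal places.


VIF = 1 / (1 - 0.2293).
= 1 / 0.7707 = 1.2975.

1.2975


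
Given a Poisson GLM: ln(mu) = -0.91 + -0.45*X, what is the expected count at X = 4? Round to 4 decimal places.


Linear predictor: eta = -0.91 + (-0.45)(4) = -2.7100.
Expected count: mu = exp(-2.7100) = 0.0665.

0.0665


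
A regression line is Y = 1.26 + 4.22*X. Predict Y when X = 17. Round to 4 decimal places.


Plug X = 17 into Y = 1.26 + 4.22*X:
Y = 1.26 + 71.7400 = 73.0000.

73.0000


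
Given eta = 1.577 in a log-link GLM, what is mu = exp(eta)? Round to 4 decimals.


Apply the inverse link:
mu = e^1.577 = 4.8404.

4.8404


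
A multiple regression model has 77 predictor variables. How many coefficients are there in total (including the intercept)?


Total coefficients = number of predictors + 1 (for the intercept).
= 77 + 1 = 78.

78


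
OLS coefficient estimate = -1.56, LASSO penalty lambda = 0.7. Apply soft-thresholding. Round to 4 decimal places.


Absolute value: |-1.56| = 1.56.
Compare to lambda = 0.7.
Since |beta| > lambda, coefficient = sign(beta)*(|beta| - lambda) = -0.8600.

-0.8600


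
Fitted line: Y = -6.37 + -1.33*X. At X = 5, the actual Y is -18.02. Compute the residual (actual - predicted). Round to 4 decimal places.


Compute yhat = -6.37 + (-1.33)(5) = -13.0200.
Residual = actual - predicted = -18.02 - -13.0200 = -5.0000.

-5.0000


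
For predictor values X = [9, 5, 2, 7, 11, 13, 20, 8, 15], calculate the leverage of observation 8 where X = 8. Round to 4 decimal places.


Mean of X: xbar = 10.0000.
SXX = 238.0000.
For X = 8: h = 1/9 + (8 - 10.0000)^2/238.0000 = 0.1279.

0.1279


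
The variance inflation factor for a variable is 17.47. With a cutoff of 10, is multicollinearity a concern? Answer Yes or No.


Compare VIF = 17.47 to the threshold of 10.
17.47 >= 10, so the answer is Yes.

Yes


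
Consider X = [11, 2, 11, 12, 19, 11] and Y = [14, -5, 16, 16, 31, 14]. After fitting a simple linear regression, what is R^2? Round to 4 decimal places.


After computing the OLS fit (b0=-8.9475, b1=2.1164):
SSres = 3.3539, SStot = 657.3333.
R^2 = 1 - 3.3539/657.3333 = 0.9949.

0.9949


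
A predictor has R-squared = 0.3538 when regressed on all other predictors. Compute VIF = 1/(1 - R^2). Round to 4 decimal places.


Denominator: 1 - 0.3538 = 0.6462.
VIF = 1 / 0.6462 = 1.5475.

1.5475


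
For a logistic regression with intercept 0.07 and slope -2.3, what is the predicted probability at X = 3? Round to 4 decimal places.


Linear predictor: z = 0.07 + -2.3 * 3 = -6.8300.
P = 1/(1 + exp(6.8300)) = 1/(1 + 925.1908) = 0.0011.

0.0011


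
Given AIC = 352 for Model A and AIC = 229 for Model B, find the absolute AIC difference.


|AIC_A - AIC_B| = |352 - 229| = 123.
Model B is preferred (lower AIC).

123


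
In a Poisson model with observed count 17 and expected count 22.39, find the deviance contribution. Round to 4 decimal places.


Compute y*ln(y/mu) = 17*ln(17/22.39) = 17*-0.275401 = -4.681817.
y - mu = -5.39.
D = 2*(-4.681817 - (-5.39)) = 1.416366, which rounds to 1.4164.

1.4164


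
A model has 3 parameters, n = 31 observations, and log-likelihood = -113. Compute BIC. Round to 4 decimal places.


Compute k*ln(n) = 3*ln(31) = 3*3.433987 = 10.301961.
Then -2*loglik = 226.
BIC = 10.301961 + 226 = 236.301961, which rounds to 236.3020.

236.3020


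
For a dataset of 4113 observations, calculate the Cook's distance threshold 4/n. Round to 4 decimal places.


Using the rule of thumb:
Threshold = 4 / 4113 = 0.0010.

0.0010


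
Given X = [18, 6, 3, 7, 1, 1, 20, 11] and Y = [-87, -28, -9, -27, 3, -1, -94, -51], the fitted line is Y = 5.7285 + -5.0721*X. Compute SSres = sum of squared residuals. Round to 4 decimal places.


Compute predicted values, then residuals = yi - yhat_i.
Residuals: [-1.4307, -3.2959, 0.4878, 2.7762, 2.3436, -1.6564, 1.7135, -0.9354].
SSres = sum(residual^2) = 32.9023.

32.9023


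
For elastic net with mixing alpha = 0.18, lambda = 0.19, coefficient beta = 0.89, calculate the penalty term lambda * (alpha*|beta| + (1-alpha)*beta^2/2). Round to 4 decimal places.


L1 component = 0.18 * |0.89| = 0.1602.
L2 component = 0.82 * 0.89^2 / 2 = 0.3248.
Penalty = 0.19 * (0.1602 + 0.3248) = 0.19 * 0.4850 = 0.0921.

0.0921


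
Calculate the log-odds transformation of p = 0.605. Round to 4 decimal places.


1 - p = 0.395.
p/(1-p) = 1.5316.
logit = ln(1.5316) = 0.4263.

0.4263


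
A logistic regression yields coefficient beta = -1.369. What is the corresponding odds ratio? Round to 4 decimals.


exp(-1.369) = 0.2544.
So the odds ratio is 0.2544.

0.2544


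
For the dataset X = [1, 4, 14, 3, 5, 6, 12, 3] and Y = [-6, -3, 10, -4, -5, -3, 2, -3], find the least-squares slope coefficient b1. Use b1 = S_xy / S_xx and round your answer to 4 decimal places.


The sample means are xbar = 6.0000 and ybar = -1.5000.
Compute S_xx = 148.0000 and S_xy = 154.0000.
Slope b1 = S_xy / S_xx = 154.0000 / 148.0000 = 1.0405.

1.0405


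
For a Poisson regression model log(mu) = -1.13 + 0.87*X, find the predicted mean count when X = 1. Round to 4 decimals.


Compute eta = -1.13 + 0.87 * 1 = -0.2600.
Apply inverse link: mu = e^-0.2600 = 0.7711.

0.7711


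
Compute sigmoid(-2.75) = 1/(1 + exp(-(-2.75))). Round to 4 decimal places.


Compute exp(2.7500) = 15.6426.
Sigmoid = 1 / (1 + 15.6426) = 1 / 16.6426 = 0.0601.

0.0601


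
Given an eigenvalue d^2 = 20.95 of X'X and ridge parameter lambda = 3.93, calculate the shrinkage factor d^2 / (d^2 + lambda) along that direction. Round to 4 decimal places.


Denominator = d^2 + lambda = 20.95 + 3.93 = 24.8800.
Shrinkage = 20.95 / 24.8800 = 0.8420.

0.8420


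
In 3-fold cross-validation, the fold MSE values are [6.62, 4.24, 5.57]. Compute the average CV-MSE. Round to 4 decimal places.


Total MSE across folds = 16.4300.
CV-MSE = 16.4300/3 = 5.4767.

5.4767


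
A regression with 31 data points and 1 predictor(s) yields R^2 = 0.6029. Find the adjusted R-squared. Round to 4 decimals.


Adjusted R^2 = 1 - (1 - R^2) * (n-1)/(n-p-1).
(1 - R^2) = 0.3971.
(n-1)/(n-p-1) = 30/29.
(1 - R^2) * (n-1) = 0.3971 * 30 = 11.9130.
Divide by (n-p-1): 11.9130 / 29 = 0.4108.
Adj R^2 = 1 - 0.4108 = 0.5892.

0.5892


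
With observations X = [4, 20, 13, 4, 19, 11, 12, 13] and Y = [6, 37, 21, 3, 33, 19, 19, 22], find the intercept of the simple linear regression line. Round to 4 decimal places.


The slope is b1 = 1.9631.
Sample means are xbar = 12.0000 and ybar = 20.0000.
Intercept: b0 = 20.0000 - (1.9631)(12.0000) = -3.5574.

-3.5574


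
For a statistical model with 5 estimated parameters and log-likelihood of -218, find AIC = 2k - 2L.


Compute:
2k = 2*5 = 10.
-2*loglik = -2*(-218) = 436.
AIC = 10 + 436 = 446.

446


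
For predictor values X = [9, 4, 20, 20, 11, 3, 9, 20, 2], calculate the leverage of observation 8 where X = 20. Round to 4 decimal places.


n = 9, xbar = 10.8889.
SXX = sum((xi - xbar)^2) = 444.8889.
h = 1/9 + (20 - 10.8889)^2 / 444.8889 = 0.2977.

0.2977


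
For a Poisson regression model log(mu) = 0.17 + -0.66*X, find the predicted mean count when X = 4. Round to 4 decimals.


Linear predictor: eta = 0.17 + (-0.66)(4) = -2.4700.
Expected count: mu = exp(-2.4700) = 0.0846.

0.0846


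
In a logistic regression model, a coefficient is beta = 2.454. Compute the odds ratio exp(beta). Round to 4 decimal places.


The odds ratio is computed as:
OR = e^(2.454) = 11.6348.

11.6348


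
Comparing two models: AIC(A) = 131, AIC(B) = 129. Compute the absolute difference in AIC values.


|AIC_A - AIC_B| = |131 - 129| = 2.
Model B is preferred (lower AIC).

2


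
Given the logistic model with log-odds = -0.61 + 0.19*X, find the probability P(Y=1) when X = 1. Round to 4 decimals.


z = -0.61 + 0.19 * 1 = -0.4200.
Sigmoid: P = 1 / (1 + exp(0.4200)) = 0.3965.

0.3965


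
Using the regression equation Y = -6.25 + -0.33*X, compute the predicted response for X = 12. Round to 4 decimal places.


Predicted value:
Y = -6.25 + (-0.33)(12) = -6.25 + -3.9600 = -10.2100.

-10.2100


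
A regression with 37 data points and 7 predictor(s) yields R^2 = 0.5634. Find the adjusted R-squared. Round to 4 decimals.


Plug in: Adj R^2 = 1 - (1 - 0.5634) * 36/29.
= 1 - 0.4366 * 36/29
= 1 - 15.7176 / 29
= 1 - 0.5420 = 0.4580.

0.4580


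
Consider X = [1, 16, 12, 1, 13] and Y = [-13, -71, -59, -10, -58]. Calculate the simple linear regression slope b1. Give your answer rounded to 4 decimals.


The sample means are xbar = 8.6000 and ybar = -42.2000.
Compute S_xx = 201.2000 and S_xy = -806.4000.
Slope b1 = S_xy / S_xx = -806.4000 / 201.2000 = -4.0080.

-4.0080


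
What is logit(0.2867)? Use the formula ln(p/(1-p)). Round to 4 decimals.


Compute the odds: 0.2867/0.7133 = 0.4019.
Take the natural log: ln(0.4019) = -0.9115.

-0.9115


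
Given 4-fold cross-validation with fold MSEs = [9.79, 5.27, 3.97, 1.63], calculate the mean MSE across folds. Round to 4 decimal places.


Total MSE across folds = 20.6600.
CV-MSE = 20.6600/4 = 5.1650.

5.1650


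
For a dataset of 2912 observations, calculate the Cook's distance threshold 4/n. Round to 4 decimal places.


Using the rule of thumb:
Threshold = 4 / 2912 = 0.0014.

0.0014


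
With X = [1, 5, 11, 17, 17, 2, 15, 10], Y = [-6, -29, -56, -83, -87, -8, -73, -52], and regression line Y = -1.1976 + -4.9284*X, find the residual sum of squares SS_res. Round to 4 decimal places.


For each point, residual = actual - predicted.
Residuals: [0.1260, -3.1604, -0.5900, 1.9804, -2.0196, 3.0544, 2.1236, -1.5184].
Sum of squared residuals = 34.4974.

34.4974


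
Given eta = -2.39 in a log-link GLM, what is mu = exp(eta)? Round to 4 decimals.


Apply the inverse link:
mu = e^-2.39 = 0.0916.

0.0916


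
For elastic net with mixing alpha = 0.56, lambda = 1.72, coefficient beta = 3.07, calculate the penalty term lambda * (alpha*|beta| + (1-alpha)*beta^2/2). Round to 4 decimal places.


alpha * |beta| = 0.56 * 3.07 = 1.7192.
(1-alpha) * beta^2/2 = 0.44 * 9.4249/2 = 2.0735.
Total = 1.72 * (1.7192 + 2.0735) = 6.5234.

6.5234


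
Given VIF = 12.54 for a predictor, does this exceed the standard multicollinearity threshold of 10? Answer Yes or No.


Check: VIF = 12.54 vs threshold = 10.
Since 12.54 >= 10, the answer is Yes.

Yes


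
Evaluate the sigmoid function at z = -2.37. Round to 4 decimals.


First, exp(2.3700) = 10.6974.
Then sigma(z) = 1/(1 + 10.6974) = 0.0855.

0.0855


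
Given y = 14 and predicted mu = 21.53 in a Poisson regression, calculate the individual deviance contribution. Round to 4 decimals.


First: ln(14/21.53) = -0.430390.
Then: 14 * -0.430390 = -6.025460.
y - mu = 14 - 21.53 = -7.53.
D = 2(-6.025460 - -7.53) = 3.009080, which rounds to 3.0091.

3.0091


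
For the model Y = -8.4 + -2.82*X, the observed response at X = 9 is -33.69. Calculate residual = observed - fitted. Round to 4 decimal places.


Predicted = -8.4 + -2.82 * 9 = -33.7800.
Residual = -33.69 - -33.7800 = 0.0900.

0.0900


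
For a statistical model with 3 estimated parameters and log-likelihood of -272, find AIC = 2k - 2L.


AIC = 2*3 - 2*(-272).
= 6 + 544 = 550.

550


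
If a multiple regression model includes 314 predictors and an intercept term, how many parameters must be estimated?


Including the intercept, the model has 314 predictor coefficients + 1 intercept.
Total = 315.

315


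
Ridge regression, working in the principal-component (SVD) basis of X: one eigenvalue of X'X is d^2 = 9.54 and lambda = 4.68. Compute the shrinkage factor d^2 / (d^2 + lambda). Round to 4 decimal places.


Compute the denominator: 9.54 + 4.68 = 14.2200.
Shrinkage factor = 9.54 / 14.2200 = 0.6709.

0.6709


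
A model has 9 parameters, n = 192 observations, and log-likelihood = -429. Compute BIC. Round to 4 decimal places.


ln(192) = 5.257495.
k * ln(n) = 9 * 5.257495 = 47.317455.
-2L = 858.
BIC = 47.317455 + 858 = 905.317455, which rounds to 905.3175.

905.3175


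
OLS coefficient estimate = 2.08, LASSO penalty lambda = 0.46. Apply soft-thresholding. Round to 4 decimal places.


Check: |2.08| = 2.08 vs lambda = 0.46.
Since |beta| > lambda, coefficient = sign(beta)*(|beta| - lambda) = 1.6200.
Soft-thresholded coefficient = 1.6200.

1.6200


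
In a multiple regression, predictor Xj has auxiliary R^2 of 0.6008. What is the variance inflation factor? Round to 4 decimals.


Denominator: 1 - 0.6008 = 0.3992.
VIF = 1 / 0.3992 = 2.5050.

2.5050


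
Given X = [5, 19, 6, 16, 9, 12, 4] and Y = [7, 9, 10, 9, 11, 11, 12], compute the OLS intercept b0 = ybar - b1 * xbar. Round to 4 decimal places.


First find the slope: b1 = -0.0546.
Means: xbar = 10.1429, ybar = 9.8571.
b0 = ybar - b1 * xbar = 9.8571 - -0.0546 * 10.1429 = 10.4109.

10.4109


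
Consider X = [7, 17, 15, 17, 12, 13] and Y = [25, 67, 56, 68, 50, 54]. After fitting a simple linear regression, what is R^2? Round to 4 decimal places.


The fitted line is Y = -1.7995 + 4.0839*X.
SSres = 30.8298, SStot = 1223.3333.
R^2 = 1 - SSres/SStot = 0.9748.

0.9748


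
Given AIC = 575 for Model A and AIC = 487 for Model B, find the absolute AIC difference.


Compute |575 - 487| = 88.
Model B has the smaller AIC.

88


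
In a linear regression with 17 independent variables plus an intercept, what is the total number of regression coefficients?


Including the intercept, the model has 17 predictor coefficients + 1 intercept.
Total = 18.

18


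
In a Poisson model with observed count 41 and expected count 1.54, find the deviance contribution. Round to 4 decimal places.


First: ln(41/1.54) = 3.281790.
Then: 41 * 3.281790 = 134.553390.
y - mu = 41 - 1.54 = 39.46.
D = 2(134.553390 - 39.46) = 190.186780, which rounds to 190.1868.

190.1868


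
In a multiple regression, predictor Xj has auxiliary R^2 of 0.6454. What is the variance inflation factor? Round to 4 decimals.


VIF = 1 / (1 - 0.6454).
= 1 / 0.3546 = 2.8201.

2.8201


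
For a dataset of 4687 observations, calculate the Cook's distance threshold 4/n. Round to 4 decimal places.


The threshold is 4/n.
4/4687 = 0.0009.

0.0009


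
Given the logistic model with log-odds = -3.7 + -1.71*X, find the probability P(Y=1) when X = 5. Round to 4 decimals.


Compute z = -3.7 + (-1.71)(5) = -12.2500.
exp(-z) = 208981.2889.
P = 1/(1 + 208981.2889) = 0.0000.

0.0000


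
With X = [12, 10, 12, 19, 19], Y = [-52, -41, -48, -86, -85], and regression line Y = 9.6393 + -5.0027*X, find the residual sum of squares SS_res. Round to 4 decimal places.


For each point, residual = actual - predicted.
Residuals: [-1.6069, -0.6123, 2.3931, -0.5880, 0.4120].
Sum of squared residuals = 9.1995.

9.1995


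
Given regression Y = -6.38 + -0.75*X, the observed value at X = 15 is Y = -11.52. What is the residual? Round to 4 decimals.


Predicted = -6.38 + -0.75 * 15 = -17.6300.
Residual = -11.52 - -17.6300 = 6.1100.

6.1100


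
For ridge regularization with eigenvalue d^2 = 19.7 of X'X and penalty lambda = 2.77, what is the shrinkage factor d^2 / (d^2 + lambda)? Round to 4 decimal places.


d^2 + lambda = 19.7 + 2.77 = 22.4700.
Shrinkage factor = 19.7/22.4700 = 0.8767.

0.8767


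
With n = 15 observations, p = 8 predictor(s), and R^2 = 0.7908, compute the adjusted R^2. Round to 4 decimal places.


Using the formula:
(1 - 0.7908) = 0.2092.
Multiply by 14/6: 0.2092 * 14 = 2.9288, then 2.9288 / 6 = 0.4881.
Adj R^2 = 1 - 0.4881 = 0.5119.

0.5119


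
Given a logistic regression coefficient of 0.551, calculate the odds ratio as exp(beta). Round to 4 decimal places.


The odds ratio is computed as:
OR = e^(0.551) = 1.7350.

1.7350


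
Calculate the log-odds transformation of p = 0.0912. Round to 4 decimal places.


The odds are p/(1-p) = 0.0912 / 0.9088 = 0.1004.
logit(p) = ln(0.1004) = -2.2991.

-2.2991


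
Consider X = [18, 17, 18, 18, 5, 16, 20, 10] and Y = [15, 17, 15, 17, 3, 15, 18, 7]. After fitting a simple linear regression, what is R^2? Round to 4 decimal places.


The fitted line is Y = -2.4421 + 1.0372*X.
SSres = 8.6240, SStot = 203.8750.
R^2 = 1 - SSres/SStot = 0.9577.

0.9577


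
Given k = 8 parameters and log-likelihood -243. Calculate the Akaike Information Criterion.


AIC = 2k - 2*loglik = 2(8) - 2(-243).
= 16 + 486 = 502.

502


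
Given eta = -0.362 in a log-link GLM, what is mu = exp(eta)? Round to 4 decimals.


The inverse log link gives:
mu = exp(-0.362) = 0.6963.

0.6963


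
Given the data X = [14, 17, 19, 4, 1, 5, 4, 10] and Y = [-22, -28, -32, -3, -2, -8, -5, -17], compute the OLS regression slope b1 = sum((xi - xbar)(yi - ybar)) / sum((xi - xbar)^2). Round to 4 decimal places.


First compute the means: xbar = 9.2500, ybar = -14.6250.
Then S_xx = sum((xi - xbar)^2) = 319.5000.
S_xy = sum((xi - xbar)(yi - ybar)) = -553.7500.
b1 = S_xy / S_xx = -553.7500 / 319.5000 = -1.7332.

-1.7332


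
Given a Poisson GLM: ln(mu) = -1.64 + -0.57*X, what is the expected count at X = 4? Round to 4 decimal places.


eta = -1.64 + -0.57 * 4 = -3.9200.
mu = exp(-3.9200) = 0.0198.

0.0198


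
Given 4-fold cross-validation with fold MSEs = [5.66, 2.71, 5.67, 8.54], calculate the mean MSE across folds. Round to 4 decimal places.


Sum of fold MSEs = 22.5800.
Average = 22.5800 / 4 = 5.6450.

5.6450


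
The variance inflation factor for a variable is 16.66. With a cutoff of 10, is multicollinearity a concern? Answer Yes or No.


The threshold is 10.
VIF = 16.66 is >= 10.
Multicollinearity indication: Yes.

Yes


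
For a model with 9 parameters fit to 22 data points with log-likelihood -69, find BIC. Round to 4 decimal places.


ln(22) = 3.091042.
k * ln(n) = 9 * 3.091042 = 27.819378.
-2L = 138.
BIC = 27.819378 + 138 = 165.819378, which rounds to 165.8194.

165.8194


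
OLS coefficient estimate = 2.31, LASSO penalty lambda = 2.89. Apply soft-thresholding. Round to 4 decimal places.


Absolute value: |2.31| = 2.31.
Compare to lambda = 2.89.
Since |beta| <= lambda, the coefficient is set to 0.

0.0000


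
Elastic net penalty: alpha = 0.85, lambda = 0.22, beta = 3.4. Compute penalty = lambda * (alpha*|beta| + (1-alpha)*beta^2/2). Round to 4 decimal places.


L1 component = 0.85 * |3.4| = 2.8900.
L2 component = 0.15 * 3.4^2 / 2 = 0.8670.
Penalty = 0.22 * (2.8900 + 0.8670) = 0.22 * 3.7570 = 0.8265.

0.8265


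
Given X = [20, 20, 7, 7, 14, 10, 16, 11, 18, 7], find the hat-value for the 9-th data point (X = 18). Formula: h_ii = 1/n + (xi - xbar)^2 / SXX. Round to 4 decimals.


Compute xbar = 13.0000 with n = 10 observations.
SXX = 254.0000.
Leverage = 1/10 + (18 - 13.0000)^2/254.0000 = 0.1984.

0.1984


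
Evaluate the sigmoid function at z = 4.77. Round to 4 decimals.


exp(-4.7700) = 0.0085.
1 + exp(-z) = 1.0085.
sigmoid = 1/1.0085 = 0.9916.

0.9916


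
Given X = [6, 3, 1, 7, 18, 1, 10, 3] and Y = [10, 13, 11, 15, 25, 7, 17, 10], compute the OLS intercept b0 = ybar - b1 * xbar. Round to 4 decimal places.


The slope is b1 = 0.9197.
Sample means are xbar = 6.1250 and ybar = 13.5000.
Intercept: b0 = 13.5000 - (0.9197)(6.1250) = 7.8667.

7.8667


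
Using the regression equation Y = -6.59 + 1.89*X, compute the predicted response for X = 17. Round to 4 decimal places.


Predicted value:
Y = -6.59 + (1.89)(17) = -6.59 + 32.1300 = 25.5400.

25.5400


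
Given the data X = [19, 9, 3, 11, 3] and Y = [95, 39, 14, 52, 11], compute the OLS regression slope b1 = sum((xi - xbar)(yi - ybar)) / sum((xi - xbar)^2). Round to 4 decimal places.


Calculate xbar = 9.0000, ybar = 42.2000.
S_xx = 176.0000, S_xy = 904.0000.
Using b1 = S_xy / S_xx = 904.0000 / 176.0000, we get b1 = 5.1364.

5.1364


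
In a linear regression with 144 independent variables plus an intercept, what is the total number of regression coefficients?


Total coefficients = number of predictors + 1 (for the intercept).
= 144 + 1 = 145.

145


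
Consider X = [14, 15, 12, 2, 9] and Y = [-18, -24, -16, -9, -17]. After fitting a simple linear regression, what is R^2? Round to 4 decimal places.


Fit the OLS line: b0 = -7.1429, b1 = -0.9286.
SSres = 20.6429.
SStot = 114.8000.
R^2 = 1 - 20.6429/114.8000 = 0.8202.

0.8202


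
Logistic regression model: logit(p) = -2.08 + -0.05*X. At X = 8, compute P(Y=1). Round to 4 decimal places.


Linear predictor: z = -2.08 + -0.05 * 8 = -2.4800.
P = 1/(1 + exp(2.4800)) = 1/(1 + 11.9413) = 0.0773.

0.0773


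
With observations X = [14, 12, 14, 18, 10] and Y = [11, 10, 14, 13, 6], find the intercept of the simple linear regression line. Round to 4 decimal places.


First find the slope: b1 = 0.8409.
Means: xbar = 13.6000, ybar = 10.8000.
b0 = ybar - b1 * xbar = 10.8000 - 0.8409 * 13.6000 = -0.6364.

-0.6364


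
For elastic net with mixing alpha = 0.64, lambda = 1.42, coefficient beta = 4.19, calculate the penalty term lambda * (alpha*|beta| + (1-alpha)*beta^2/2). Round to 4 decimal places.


alpha * |beta| = 0.64 * 4.19 = 2.6816.
(1-alpha) * beta^2/2 = 0.36 * 17.5561/2 = 3.1601.
Total = 1.42 * (2.6816 + 3.1601) = 8.2952.

8.2952


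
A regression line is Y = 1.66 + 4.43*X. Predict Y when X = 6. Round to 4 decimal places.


Plug X = 6 into Y = 1.66 + 4.43*X:
Y = 1.66 + 26.5800 = 28.2400.

28.2400


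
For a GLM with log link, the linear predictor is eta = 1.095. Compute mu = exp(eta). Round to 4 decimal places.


The inverse log link gives:
mu = exp(1.095) = 2.9892.

2.9892


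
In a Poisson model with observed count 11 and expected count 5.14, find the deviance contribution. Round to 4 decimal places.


Compute y*ln(y/mu) = 11*ln(11/5.14) = 11*0.760842 = 8.369262.
y - mu = 5.86.
D = 2*(8.369262 - (5.86)) = 5.018524, which rounds to 5.0185.

5.0185


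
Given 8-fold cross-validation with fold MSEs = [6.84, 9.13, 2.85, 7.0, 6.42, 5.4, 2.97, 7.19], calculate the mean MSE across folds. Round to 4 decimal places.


Sum of fold MSEs = 47.8000.
Average = 47.8000 / 8 = 5.9750.

5.9750


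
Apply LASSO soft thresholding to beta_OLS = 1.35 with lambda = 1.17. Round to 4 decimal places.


|beta_OLS| = 1.35.
lambda = 1.17.
Since |beta| > lambda, coefficient = sign(beta)*(|beta| - lambda) = 0.1800.
Result = 0.1800.

0.1800


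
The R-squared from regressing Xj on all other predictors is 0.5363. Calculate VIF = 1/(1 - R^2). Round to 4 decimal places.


Using VIF = 1/(1 - R^2_j):
1 - 0.5363 = 0.4637.
VIF = 2.1566.

2.1566


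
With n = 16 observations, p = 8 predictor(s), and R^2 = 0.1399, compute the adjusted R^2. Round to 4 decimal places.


Adjusted R^2 = 1 - (1 - R^2) * (n-1)/(n-p-1).
(1 - R^2) = 0.8601.
(n-1)/(n-p-1) = 15/7.
(1 - R^2) * (n-1) = 0.8601 * 15 = 12.9015.
Divide by (n-p-1): 12.9015 / 7 = 1.8431.
Adj R^2 = 1 - 1.8431 = -0.8431.

-0.8431


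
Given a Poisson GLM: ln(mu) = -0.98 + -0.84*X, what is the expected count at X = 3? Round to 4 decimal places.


eta = -0.98 + -0.84 * 3 = -3.5000.
mu = exp(-3.5000) = 0.0302.

0.0302


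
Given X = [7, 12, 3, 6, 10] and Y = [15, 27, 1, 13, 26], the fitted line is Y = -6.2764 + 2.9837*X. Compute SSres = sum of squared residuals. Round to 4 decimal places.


Compute predicted values, then residuals = yi - yhat_i.
Residuals: [0.3905, -2.5280, -1.6747, 1.3742, 2.4394].
SSres = sum(residual^2) = 17.1870.

17.1870


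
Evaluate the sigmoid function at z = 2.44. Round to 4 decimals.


exp(-2.4400) = 0.0872.
1 + exp(-z) = 1.0872.
sigmoid = 1/1.0872 = 0.9198.

0.9198


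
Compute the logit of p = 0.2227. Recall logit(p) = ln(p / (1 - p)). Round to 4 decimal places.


Compute the odds: 0.2227/0.7773 = 0.2865.
Take the natural log: ln(0.2865) = -1.2500.

-1.2500


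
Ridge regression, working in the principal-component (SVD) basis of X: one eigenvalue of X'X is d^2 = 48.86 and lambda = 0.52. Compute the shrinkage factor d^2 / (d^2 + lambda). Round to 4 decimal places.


Denominator = d^2 + lambda = 48.86 + 0.52 = 49.3800.
Shrinkage = 48.86 / 49.3800 = 0.9895.

0.9895


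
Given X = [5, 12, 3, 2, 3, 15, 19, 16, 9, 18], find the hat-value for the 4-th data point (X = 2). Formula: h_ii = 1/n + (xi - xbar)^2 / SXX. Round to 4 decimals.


n = 10, xbar = 10.2000.
SXX = sum((xi - xbar)^2) = 397.6000.
h = 1/10 + (2 - 10.2000)^2 / 397.6000 = 0.2691.

0.2691


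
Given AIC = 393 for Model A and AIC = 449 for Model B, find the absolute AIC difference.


Compute |393 - 449| = 56.
Model A has the smaller AIC.

56


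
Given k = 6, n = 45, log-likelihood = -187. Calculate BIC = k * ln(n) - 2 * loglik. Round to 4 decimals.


ln(45) = 3.806662.
k * ln(n) = 6 * 3.806662 = 22.839972.
-2L = 374.
BIC = 22.839972 + 374 = 396.839972, which rounds to 396.8400.

396.8400


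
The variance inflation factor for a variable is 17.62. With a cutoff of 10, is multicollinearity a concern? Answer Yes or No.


Check: VIF = 17.62 vs threshold = 10.
Since 17.62 >= 10, the answer is Yes.

Yes


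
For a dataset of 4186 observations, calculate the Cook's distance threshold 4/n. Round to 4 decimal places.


Using the rule of thumb:
Threshold = 4 / 4186 = 0.0010.

0.0010


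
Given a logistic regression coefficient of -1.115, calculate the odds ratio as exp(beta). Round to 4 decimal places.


exp(-1.115) = 0.3279.
So the odds ratio is 0.3279.

0.3279


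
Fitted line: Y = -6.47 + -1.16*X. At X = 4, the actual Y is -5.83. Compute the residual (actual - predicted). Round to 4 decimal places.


Predicted = -6.47 + -1.16 * 4 = -11.1100.
Residual = -5.83 - -11.1100 = 5.2800.

5.2800


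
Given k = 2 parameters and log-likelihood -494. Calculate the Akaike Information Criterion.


AIC = 2*2 - 2*(-494).
= 4 + 988 = 992.

992


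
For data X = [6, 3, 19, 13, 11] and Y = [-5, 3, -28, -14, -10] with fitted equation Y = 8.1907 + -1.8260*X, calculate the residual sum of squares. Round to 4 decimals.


For each point, residual = actual - predicted.
Residuals: [-2.2347, 0.2873, -1.4967, 1.5473, 1.8953].
Sum of squared residuals = 13.3028.

13.3028


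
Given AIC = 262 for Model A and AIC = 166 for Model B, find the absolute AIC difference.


|AIC_A - AIC_B| = |262 - 166| = 96.
Model B is preferred (lower AIC).

96


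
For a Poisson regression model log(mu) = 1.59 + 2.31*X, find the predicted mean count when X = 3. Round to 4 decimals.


eta = 1.59 + 2.31 * 3 = 8.5200.
mu = exp(8.5200) = 5014.0538.

5014.0538


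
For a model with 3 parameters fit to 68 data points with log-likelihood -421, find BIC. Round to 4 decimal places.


Compute k*ln(n) = 3*ln(68) = 3*4.219508 = 12.658524.
Then -2*loglik = 842.
BIC = 12.658524 + 842 = 854.658524, which rounds to 854.6585.

854.6585


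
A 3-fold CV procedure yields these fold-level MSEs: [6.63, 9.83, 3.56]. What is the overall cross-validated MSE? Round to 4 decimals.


Sum of fold MSEs = 20.0200.
Average = 20.0200 / 3 = 6.6733.

6.6733


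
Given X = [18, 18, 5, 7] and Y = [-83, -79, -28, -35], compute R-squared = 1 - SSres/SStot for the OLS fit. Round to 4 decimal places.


The fitted line is Y = -6.8527 + -4.1164*X.
SSres = 8.7705, SStot = 2482.7500.
R^2 = 1 - SSres/SStot = 0.9965.

0.9965


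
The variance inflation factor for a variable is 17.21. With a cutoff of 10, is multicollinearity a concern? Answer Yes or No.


Compare VIF = 17.21 to the threshold of 10.
17.21 >= 10, so the answer is Yes.

Yes


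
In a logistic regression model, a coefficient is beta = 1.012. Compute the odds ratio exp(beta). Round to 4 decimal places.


exp(1.012) = 2.7511.
So the odds ratio is 2.7511.

2.7511


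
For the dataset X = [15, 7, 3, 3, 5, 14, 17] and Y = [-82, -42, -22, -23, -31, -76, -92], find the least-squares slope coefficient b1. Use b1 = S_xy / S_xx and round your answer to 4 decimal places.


Calculate xbar = 9.1429, ybar = -52.5714.
S_xx = 216.8571, S_xy = -1077.4286.
Using b1 = S_xy / S_xx = -1077.4286 / 216.8571, we get b1 = -4.9684.

-4.9684


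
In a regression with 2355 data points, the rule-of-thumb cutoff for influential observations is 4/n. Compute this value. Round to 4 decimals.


Cook's distance cutoff = 4/n = 4/2355.
= 0.0017.

0.0017


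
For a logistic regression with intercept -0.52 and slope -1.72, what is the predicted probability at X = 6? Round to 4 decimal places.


z = -0.52 + -1.72 * 6 = -10.8400.
Sigmoid: P = 1 / (1 + exp(10.8400)) = 0.0000.

0.0000


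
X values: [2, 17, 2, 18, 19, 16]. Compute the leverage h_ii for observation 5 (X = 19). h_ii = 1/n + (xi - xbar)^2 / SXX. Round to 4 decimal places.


n = 6, xbar = 12.3333.
SXX = sum((xi - xbar)^2) = 325.3333.
h = 1/6 + (19 - 12.3333)^2 / 325.3333 = 0.3033.

0.3033


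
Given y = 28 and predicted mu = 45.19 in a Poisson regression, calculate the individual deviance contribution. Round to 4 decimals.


Compute y*ln(y/mu) = 28*ln(28/45.19) = 28*-0.478671 = -13.402788.
y - mu = -17.19.
D = 2*(-13.402788 - (-17.19)) = 7.574424, which rounds to 7.5744.

7.5744


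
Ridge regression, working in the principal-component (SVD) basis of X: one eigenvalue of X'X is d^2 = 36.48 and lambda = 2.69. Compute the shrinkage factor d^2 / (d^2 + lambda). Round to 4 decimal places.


Compute the denominator: 36.48 + 2.69 = 39.1700.
Shrinkage factor = 36.48 / 39.1700 = 0.9313.

0.9313


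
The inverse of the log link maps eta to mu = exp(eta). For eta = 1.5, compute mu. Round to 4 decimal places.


Apply the inverse link:
mu = e^1.5 = 4.4817.

4.4817


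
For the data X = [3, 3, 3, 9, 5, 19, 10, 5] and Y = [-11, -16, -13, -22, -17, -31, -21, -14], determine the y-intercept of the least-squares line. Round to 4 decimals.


First find the slope: b1 = -1.1221.
Means: xbar = 7.1250, ybar = -18.1250.
b0 = ybar - b1 * xbar = -18.1250 - -1.1221 * 7.1250 = -10.1298.

-10.1298


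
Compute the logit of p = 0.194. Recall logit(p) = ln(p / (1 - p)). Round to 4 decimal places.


1 - p = 0.806.
p/(1-p) = 0.2407.
logit = ln(0.2407) = -1.4242.

-1.4242


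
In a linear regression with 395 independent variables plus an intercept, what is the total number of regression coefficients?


Total coefficients = number of predictors + 1 (for the intercept).
= 395 + 1 = 396.

396


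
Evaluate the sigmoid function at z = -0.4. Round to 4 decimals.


Compute exp(0.4000) = 1.4918.
Sigmoid = 1 / (1 + 1.4918) = 1 / 2.4918 = 0.4013.

0.4013


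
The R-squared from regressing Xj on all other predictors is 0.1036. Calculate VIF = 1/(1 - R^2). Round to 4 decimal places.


Using VIF = 1/(1 - R^2_j):
1 - 0.1036 = 0.8964.
VIF = 1.1156.

1.1156


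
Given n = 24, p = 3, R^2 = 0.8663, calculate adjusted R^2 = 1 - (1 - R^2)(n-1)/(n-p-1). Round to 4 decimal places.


Adjusted R^2 = 1 - (1 - R^2) * (n-1)/(n-p-1).
(1 - R^2) = 0.1337.
(n-1)/(n-p-1) = 23/20.
(1 - R^2) * (n-1) = 0.1337 * 23 = 3.0751.
Divide by (n-p-1): 3.0751 / 20 = 0.1538.
Adj R^2 = 1 - 0.1538 = 0.8462.

0.8462


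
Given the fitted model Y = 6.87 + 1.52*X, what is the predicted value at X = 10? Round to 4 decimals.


Plug X = 10 into Y = 6.87 + 1.52*X:
Y = 6.87 + 15.2000 = 22.0700.

22.0700


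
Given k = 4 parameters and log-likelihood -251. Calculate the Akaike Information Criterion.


AIC = 2*4 - 2*(-251).
= 8 + 502 = 510.

510


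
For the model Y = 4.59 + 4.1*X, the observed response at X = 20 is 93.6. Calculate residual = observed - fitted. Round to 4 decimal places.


Compute yhat = 4.59 + (4.1)(20) = 86.5900.
Residual = actual - predicted = 93.6 - 86.5900 = 7.0100.

7.0100


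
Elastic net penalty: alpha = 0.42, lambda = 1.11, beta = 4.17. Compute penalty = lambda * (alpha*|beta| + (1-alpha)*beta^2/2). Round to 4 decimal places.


L1 component = 0.42 * |4.17| = 1.7514.
L2 component = 0.58 * 4.17^2 / 2 = 5.0428.
Penalty = 1.11 * (1.7514 + 5.0428) = 1.11 * 6.7942 = 7.5415.

7.5415


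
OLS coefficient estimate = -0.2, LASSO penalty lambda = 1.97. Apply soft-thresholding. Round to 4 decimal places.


Check: |-0.2| = 0.2 vs lambda = 1.97.
Since |beta| <= lambda, the coefficient is set to 0.
Soft-thresholded coefficient = 0.0000.

0.0000


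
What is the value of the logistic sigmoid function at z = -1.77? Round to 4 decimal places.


First, exp(1.7700) = 5.8709.
Then sigma(z) = 1/(1 + 5.8709) = 0.1455.

0.1455


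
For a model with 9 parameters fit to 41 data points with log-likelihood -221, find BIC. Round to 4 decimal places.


ln(41) = 3.713572.
k * ln(n) = 9 * 3.713572 = 33.422148.
-2L = 442.
BIC = 33.422148 + 442 = 475.422148, which rounds to 475.4221.

475.4221


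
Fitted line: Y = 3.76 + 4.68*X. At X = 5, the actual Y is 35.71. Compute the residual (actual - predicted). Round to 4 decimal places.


Fitted value at X = 5 is yhat = 3.76 + 4.68*5 = 27.1600.
Residual = 35.71 - 27.1600 = 8.5500.

8.5500


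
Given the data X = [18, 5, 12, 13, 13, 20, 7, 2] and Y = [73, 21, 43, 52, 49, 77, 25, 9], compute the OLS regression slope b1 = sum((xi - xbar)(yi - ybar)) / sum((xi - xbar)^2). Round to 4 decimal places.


Calculate xbar = 11.2500, ybar = 43.6250.
S_xx = 271.5000, S_xy = 1054.7500.
Using b1 = S_xy / S_xx = 1054.7500 / 271.5000, we get b1 = 3.8849.

3.8849


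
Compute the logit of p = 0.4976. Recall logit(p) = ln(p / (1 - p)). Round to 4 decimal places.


1 - p = 0.5024.
p/(1-p) = 0.9904.
logit = ln(0.9904) = -0.0096.

-0.0096


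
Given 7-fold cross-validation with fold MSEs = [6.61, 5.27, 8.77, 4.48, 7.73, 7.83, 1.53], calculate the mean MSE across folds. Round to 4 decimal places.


Sum of fold MSEs = 42.2200.
Average = 42.2200 / 7 = 6.0314.

6.0314


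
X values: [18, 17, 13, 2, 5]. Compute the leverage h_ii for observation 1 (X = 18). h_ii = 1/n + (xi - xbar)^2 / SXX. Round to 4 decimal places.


Mean of X: xbar = 11.0000.
SXX = 206.0000.
For X = 18: h = 1/5 + (18 - 11.0000)^2/206.0000 = 0.4379.

0.4379


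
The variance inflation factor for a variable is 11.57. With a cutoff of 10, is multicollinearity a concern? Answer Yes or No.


Check: VIF = 11.57 vs threshold = 10.
Since 11.57 >= 10, the answer is Yes.

Yes


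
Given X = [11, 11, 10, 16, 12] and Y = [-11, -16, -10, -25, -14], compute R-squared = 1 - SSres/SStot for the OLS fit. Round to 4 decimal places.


After computing the OLS fit (b0=13.7091, b1=-2.4091):
SSres = 15.1182, SStot = 142.8000.
R^2 = 1 - 15.1182/142.8000 = 0.8941.

0.8941


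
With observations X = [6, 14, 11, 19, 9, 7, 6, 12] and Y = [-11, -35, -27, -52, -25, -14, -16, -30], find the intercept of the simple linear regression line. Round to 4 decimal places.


Compute b1 = -2.9225 from the OLS formula.
With xbar = 10.5000 and ybar = -26.2500, the intercept is:
b0 = -26.2500 - -2.9225 * 10.5000 = 4.4366.

4.4366


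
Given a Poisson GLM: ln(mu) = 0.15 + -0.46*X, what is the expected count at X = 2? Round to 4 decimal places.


Linear predictor: eta = 0.15 + (-0.46)(2) = -0.7700.
Expected count: mu = exp(-0.7700) = 0.4630.

0.4630


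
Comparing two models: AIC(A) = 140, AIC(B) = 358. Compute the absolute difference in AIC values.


|AIC_A - AIC_B| = |140 - 358| = 218.
Model A is preferred (lower AIC).

218


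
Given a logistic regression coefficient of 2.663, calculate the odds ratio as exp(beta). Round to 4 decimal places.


Odds ratio = exp(beta) = exp(2.663).
= 14.3392.

14.3392


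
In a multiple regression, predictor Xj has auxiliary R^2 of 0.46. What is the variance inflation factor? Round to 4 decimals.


Using VIF = 1/(1 - R^2_j):
1 - 0.46 = 0.54.
VIF = 1.8519.

1.8519


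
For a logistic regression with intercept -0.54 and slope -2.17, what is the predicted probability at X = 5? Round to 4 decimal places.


Compute z = -0.54 + (-2.17)(5) = -11.3900.
exp(-z) = 88432.9574.
P = 1/(1 + 88432.9574) = 0.0000.

0.0000
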